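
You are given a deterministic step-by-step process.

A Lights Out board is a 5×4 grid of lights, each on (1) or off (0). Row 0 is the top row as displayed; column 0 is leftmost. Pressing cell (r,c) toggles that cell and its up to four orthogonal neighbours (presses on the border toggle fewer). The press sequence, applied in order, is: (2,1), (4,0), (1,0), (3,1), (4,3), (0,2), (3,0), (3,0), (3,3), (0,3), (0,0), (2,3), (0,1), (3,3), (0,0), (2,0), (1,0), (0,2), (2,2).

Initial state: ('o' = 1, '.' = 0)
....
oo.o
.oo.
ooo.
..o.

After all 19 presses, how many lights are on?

gen 0: ....
oo.o
.oo.
ooo.
..o.
gen 1: ....
o..o
o...
o.o.
..o.
gen 2: ....
o..o
o...
..o.
ooo.
gen 3: o...
.o.o
....
..o.
ooo.
gen 4: o...
.o.o
.o..
oo..
o.o.
gen 5: o...
.o.o
.o..
oo.o
o..o
gen 6: oooo
.ooo
.o..
oo.o
o..o
gen 7: oooo
.ooo
oo..
...o
...o
gen 8: oooo
.ooo
.o..
oo.o
o..o
gen 9: oooo
.ooo
.o.o
ooo.
o...
gen 10: oo..
.oo.
.o.o
ooo.
o...
gen 11: ....
ooo.
.o.o
ooo.
o...
gen 12: ....
oooo
.oo.
oooo
o...
gen 13: ooo.
o.oo
.oo.
oooo
o...
gen 14: ooo.
o.oo
.ooo
oo..
o..o
gen 15: ..o.
..oo
.ooo
oo..
o..o
gen 16: ..o.
o.oo
o.oo
.o..
o..o
gen 17: o.o.
.ooo
..oo
.o..
o..o
gen 18: oo.o
.o.o
..oo
.o..
o..o
gen 19: oo.o
.ooo
.o..
.oo.
o..o

11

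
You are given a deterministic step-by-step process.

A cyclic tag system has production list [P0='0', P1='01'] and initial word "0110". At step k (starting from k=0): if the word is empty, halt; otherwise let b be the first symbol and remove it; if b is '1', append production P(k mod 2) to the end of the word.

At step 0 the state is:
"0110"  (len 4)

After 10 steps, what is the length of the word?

0

gen 0: "0110"  (len 4)
gen 1: "110"  (len 3)
gen 2: "1001"  (len 4)
gen 3: "0010"  (len 4)
gen 4: "010"  (len 3)
gen 5: "10"  (len 2)
gen 6: "001"  (len 3)
gen 7: "01"  (len 2)
gen 8: "1"  (len 1)
gen 9: "0"  (len 1)
gen 10: (halted — word empty)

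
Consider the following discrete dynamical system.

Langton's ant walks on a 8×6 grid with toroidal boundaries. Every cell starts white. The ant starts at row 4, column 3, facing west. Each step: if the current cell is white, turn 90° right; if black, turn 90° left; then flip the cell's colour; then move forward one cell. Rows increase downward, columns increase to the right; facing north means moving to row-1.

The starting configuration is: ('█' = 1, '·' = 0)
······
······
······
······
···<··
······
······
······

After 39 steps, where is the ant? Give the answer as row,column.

4,0

[0] ······
······
······
······
···<··
······
······
······
[1] ······
······
······
···^··
···█··
······
······
······
[2] ······
······
······
···█>·
···█··
······
······
······
[3] ······
······
······
···██·
···█v·
······
······
······
[4] ······
······
······
···██·
···<█·
······
······
······
[5] ······
······
······
···██·
····█·
···v··
······
······
[6] ······
······
······
···██·
····█·
··<█··
······
······
[7] ······
······
······
···██·
··^·█·
··██··
······
······
[8] ······
······
······
···██·
··█>█·
··██··
······
······
[9] ······
······
······
···██·
··███·
··█v··
······
······
[10] ······
······
······
···██·
··███·
··█·>·
······
······
[11] ······
······
······
···██·
··███·
··█·█·
····v·
······
[12] ······
······
······
···██·
··███·
··█·█·
···<█·
······
[13] ······
······
······
···██·
··███·
··█^█·
···██·
······
[14] ······
······
······
···██·
··███·
··██>·
···██·
······
[15] ······
······
······
···██·
··██^·
··██··
···██·
······
[16] ······
······
······
···██·
··█<··
··██··
···██·
······
[17] ······
······
······
···██·
··█···
··█v··
···██·
······
[18] ······
······
······
···██·
··█···
··█·>·
···██·
······
[19] ······
······
······
···██·
··█···
··█·█·
···█v·
······
[20] ······
······
······
···██·
··█···
··█·█·
···█·>
······
[21] ······
······
······
···██·
··█···
··█·█·
···█·█
·····v
[22] ······
······
······
···██·
··█···
··█·█·
···█·█
····<█
[23] ······
······
······
···██·
··█···
··█·█·
···█^█
····██
[24] ······
······
······
···██·
··█···
··█·█·
···██>
····██
[25] ······
······
······
···██·
··█···
··█·█^
···██·
····██
[26] ······
······
······
···██·
··█···
>·█·██
···██·
····██
[27] ······
······
······
···██·
··█···
█·█·██
v··██·
····██
[28] ······
······
······
···██·
··█···
█·█·██
█··██<
····██
[29] ······
······
······
···██·
··█···
█·█·█^
█··███
····██
[30] ······
······
······
···██·
··█···
█·█·<·
█··███
····██
[31] ······
······
······
···██·
··█···
█·█···
█··█v█
····██
[32] ······
······
······
···██·
··█···
█·█···
█··█·>
····██
[33] ······
······
······
···██·
··█···
█·█··^
█··█··
····██
[34] ······
······
······
···██·
··█···
>·█··█
█··█··
····██
[35] ······
······
······
···██·
^·█···
··█··█
█··█··
····██
[36] ······
······
······
···██·
█>█···
··█··█
█··█··
····██
[37] ······
······
······
···██·
███···
·v█··█
█··█··
····██
[38] ······
······
······
···██·
███···
<██··█
█··█··
····██
[39] ······
······
······
···██·
^██···
███··█
█··█··
····██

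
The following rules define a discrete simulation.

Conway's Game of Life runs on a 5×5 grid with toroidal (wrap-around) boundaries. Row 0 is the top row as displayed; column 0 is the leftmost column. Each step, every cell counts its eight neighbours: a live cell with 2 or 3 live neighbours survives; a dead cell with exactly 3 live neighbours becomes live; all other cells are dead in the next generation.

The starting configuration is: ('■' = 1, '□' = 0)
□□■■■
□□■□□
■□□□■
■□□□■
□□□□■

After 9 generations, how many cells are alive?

t=0: □□■■■
□□■□□
■□□□■
■□□□■
□□□□■
t=1: □□■□■
■■■□□
■■□■■
□□□■□
□□□□□
t=2: ■□■■□
□□□□□
□□□■□
■□■■□
□□□■□
t=3: □□■■■
□□■■■
□□■■■
□□■■□
□□□□□
t=4: □□■□■
■■□□□
□■□□□
□□■□■
□□□□■
t=5: □■□■■
■■■□□
□■■□□
■□□■□
■□□□■
t=6: □□□■□
□□□□■
□□□■■
■□■■□
□■■□□
t=7: □□■■□
□□□□■
■□■□□
■□□□□
□■□□■
t=8: ■□■■■
□■■□■
■■□□■
■□□□■
■■■■■
t=9: □□□□□
□□□□□
□□■□□
□□□□□
□□□□□

1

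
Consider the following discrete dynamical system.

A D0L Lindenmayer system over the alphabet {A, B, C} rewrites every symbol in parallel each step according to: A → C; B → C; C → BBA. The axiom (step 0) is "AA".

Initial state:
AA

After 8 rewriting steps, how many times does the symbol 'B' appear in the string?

108

0) AA
1) CC
2) BBABBA
3) CCCCCC
4) BBABBABBABBABBABBA
5) CCCCCCCCCCCCCCCCCC
6) BBABBABBABBABBABBABBABBABBABBABBABBABBABBABBABBABBABBA
7) CCCCCCCCCCCCCCCCCCCCCCCCCCCCCCCCCCCCCCCCCCCCCCCCCCCCCC
8) BBABBABBABBABBABBABBABBABBABBABBABBABBABBABBABBABBABBABBAB…ABBABBABBABBABBABBABBABBABBABBABBABBABBABBABBABBABBABBABBA  (len 162)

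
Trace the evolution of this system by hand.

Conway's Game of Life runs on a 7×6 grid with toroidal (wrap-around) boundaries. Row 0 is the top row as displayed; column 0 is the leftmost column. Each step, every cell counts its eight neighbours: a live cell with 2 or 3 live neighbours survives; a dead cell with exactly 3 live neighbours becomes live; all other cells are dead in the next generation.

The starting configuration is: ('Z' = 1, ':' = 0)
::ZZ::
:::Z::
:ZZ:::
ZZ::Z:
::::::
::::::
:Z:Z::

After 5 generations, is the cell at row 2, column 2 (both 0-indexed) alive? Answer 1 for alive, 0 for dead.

0) ::ZZ::
:::Z::
:ZZ:::
ZZ::Z:
::::::
::::::
:Z:Z::
1) :::ZZ:
:Z:Z::
ZZZZ::
ZZZ:::
::::::
::::::
:::Z::
2) :::ZZ:
ZZ::::
:::Z::
Z::Z::
:Z::::
::::::
:::ZZ:
3) ::ZZZZ
::ZZZ:
ZZZ:::
::Z:::
::::::
::::::
:::ZZ:
4) :::::Z
Z:::::
::::::
::Z:::
::::::
::::::
::Z::Z
5) Z::::Z
::::::
::::::
::::::
::::::
::::::
::::::

0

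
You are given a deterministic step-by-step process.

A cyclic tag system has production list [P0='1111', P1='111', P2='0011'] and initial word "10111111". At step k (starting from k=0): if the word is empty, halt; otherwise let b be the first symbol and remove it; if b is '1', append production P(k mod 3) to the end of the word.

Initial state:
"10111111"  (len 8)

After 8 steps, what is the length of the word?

gen 0: "10111111"  (len 8)
gen 1: "01111111111"  (len 11)
gen 2: "1111111111"  (len 10)
gen 3: "1111111110011"  (len 13)
gen 4: "1111111100111111"  (len 16)
gen 5: "111111100111111111"  (len 18)
gen 6: "111111001111111110011"  (len 21)
gen 7: "111110011111111100111111"  (len 24)
gen 8: "11110011111111100111111111"  (len 26)

26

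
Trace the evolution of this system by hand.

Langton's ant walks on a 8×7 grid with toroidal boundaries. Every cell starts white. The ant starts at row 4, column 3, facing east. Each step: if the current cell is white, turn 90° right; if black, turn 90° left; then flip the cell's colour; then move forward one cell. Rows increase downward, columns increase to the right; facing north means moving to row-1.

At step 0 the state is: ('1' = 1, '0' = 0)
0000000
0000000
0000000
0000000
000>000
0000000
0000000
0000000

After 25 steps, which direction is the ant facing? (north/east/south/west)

k=0  0000000
0000000
0000000
0000000
000>000
0000000
0000000
0000000
k=1  0000000
0000000
0000000
0000000
0001000
000v000
0000000
0000000
k=2  0000000
0000000
0000000
0000000
0001000
00<1000
0000000
0000000
k=3  0000000
0000000
0000000
0000000
00^1000
0011000
0000000
0000000
k=4  0000000
0000000
0000000
0000000
001>000
0011000
0000000
0000000
k=5  0000000
0000000
0000000
000^000
0010000
0011000
0000000
0000000
k=6  0000000
0000000
0000000
0001>00
0010000
0011000
0000000
0000000
k=7  0000000
0000000
0000000
0001100
0010v00
0011000
0000000
0000000
k=8  0000000
0000000
0000000
0001100
001<100
0011000
0000000
0000000
k=9  0000000
0000000
0000000
000^100
0011100
0011000
0000000
0000000
k=10  0000000
0000000
0000000
00<0100
0011100
0011000
0000000
0000000
k=11  0000000
0000000
00^0000
0010100
0011100
0011000
0000000
0000000
k=12  0000000
0000000
001>000
0010100
0011100
0011000
0000000
0000000
k=13  0000000
0000000
0011000
001v100
0011100
0011000
0000000
0000000
k=14  0000000
0000000
0011000
00<1100
0011100
0011000
0000000
0000000
k=15  0000000
0000000
0011000
0001100
00v1100
0011000
0000000
0000000
k=16  0000000
0000000
0011000
0001100
000>100
0011000
0000000
0000000
k=17  0000000
0000000
0011000
000^100
0000100
0011000
0000000
0000000
k=18  0000000
0000000
0011000
00<0100
0000100
0011000
0000000
0000000
k=19  0000000
0000000
00^1000
0010100
0000100
0011000
0000000
0000000
k=20  0000000
0000000
0<01000
0010100
0000100
0011000
0000000
0000000
k=21  0000000
0^00000
0101000
0010100
0000100
0011000
0000000
0000000
k=22  0000000
01>0000
0101000
0010100
0000100
0011000
0000000
0000000
k=23  0000000
0110000
01v1000
0010100
0000100
0011000
0000000
0000000
k=24  0000000
0110000
0<11000
0010100
0000100
0011000
0000000
0000000
k=25  0000000
0110000
0011000
0v10100
0000100
0011000
0000000
0000000

south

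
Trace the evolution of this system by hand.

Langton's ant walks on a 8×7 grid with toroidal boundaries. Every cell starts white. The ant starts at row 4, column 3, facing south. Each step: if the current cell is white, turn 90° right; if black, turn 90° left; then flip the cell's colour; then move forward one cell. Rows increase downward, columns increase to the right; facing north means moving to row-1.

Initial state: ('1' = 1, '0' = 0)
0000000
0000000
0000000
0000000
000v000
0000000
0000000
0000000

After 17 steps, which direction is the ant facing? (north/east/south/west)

[0] 0000000
0000000
0000000
0000000
000v000
0000000
0000000
0000000
[1] 0000000
0000000
0000000
0000000
00<1000
0000000
0000000
0000000
[2] 0000000
0000000
0000000
00^0000
0011000
0000000
0000000
0000000
[3] 0000000
0000000
0000000
001>000
0011000
0000000
0000000
0000000
[4] 0000000
0000000
0000000
0011000
001v000
0000000
0000000
0000000
[5] 0000000
0000000
0000000
0011000
0010>00
0000000
0000000
0000000
[6] 0000000
0000000
0000000
0011000
0010100
0000v00
0000000
0000000
[7] 0000000
0000000
0000000
0011000
0010100
000<100
0000000
0000000
[8] 0000000
0000000
0000000
0011000
001^100
0001100
0000000
0000000
[9] 0000000
0000000
0000000
0011000
0011>00
0001100
0000000
0000000
[10] 0000000
0000000
0000000
0011^00
0011000
0001100
0000000
0000000
[11] 0000000
0000000
0000000
00111>0
0011000
0001100
0000000
0000000
[12] 0000000
0000000
0000000
0011110
00110v0
0001100
0000000
0000000
[13] 0000000
0000000
0000000
0011110
0011<10
0001100
0000000
0000000
[14] 0000000
0000000
0000000
0011^10
0011110
0001100
0000000
0000000
[15] 0000000
0000000
0000000
001<010
0011110
0001100
0000000
0000000
[16] 0000000
0000000
0000000
0010010
001v110
0001100
0000000
0000000
[17] 0000000
0000000
0000000
0010010
0010>10
0001100
0000000
0000000

east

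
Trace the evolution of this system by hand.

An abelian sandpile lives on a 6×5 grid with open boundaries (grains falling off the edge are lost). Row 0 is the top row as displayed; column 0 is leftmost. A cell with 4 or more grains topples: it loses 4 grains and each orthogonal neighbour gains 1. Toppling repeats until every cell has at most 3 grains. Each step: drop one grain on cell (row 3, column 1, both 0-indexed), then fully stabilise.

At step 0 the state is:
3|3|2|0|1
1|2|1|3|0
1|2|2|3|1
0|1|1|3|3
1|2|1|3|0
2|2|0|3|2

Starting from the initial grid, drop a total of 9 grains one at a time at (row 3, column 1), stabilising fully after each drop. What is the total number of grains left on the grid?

56

t=0: 3|3|2|0|1
1|2|1|3|0
1|2|2|3|1
0|1|1|3|3
1|2|1|3|0
2|2|0|3|2
t=1: 3|3|2|0|1
1|2|1|3|0
1|2|2|3|1
0|2|1|3|3
1|2|1|3|0
2|2|0|3|2
t=2: 3|3|2|0|1
1|2|1|3|0
1|2|2|3|1
0|3|1|3|3
1|2|1|3|0
2|2|0|3|2
t=3: 3|3|2|0|1
1|2|1|3|0
1|3|2|3|1
1|0|2|3|3
1|3|1|3|0
2|2|0|3|2
t=4: 3|3|2|0|1
1|2|1|3|0
1|3|2|3|1
1|1|2|3|3
1|3|1|3|0
2|2|0|3|2
t=5: 3|3|2|0|1
1|2|1|3|0
1|3|2|3|1
1|2|2|3|3
1|3|1|3|0
2|2|0|3|2
t=6: 3|3|2|0|1
1|2|1|3|0
1|3|2|3|1
1|3|2|3|3
1|3|1|3|0
2|2|0|3|2
t=7: 3|3|2|0|1
1|3|1|3|0
2|0|3|3|1
2|2|3|3|3
2|0|2|3|0
2|3|0|3|2
t=8: 3|3|2|0|1
1|3|1|3|0
2|0|3|3|1
2|3|3|3|3
2|0|2|3|0
2|3|0|3|2
t=9: 3|3|2|1|1
1|3|3|0|1
2|2|1|2|3
3|1|3|3|0
2|2|0|2|2
2|3|2|0|3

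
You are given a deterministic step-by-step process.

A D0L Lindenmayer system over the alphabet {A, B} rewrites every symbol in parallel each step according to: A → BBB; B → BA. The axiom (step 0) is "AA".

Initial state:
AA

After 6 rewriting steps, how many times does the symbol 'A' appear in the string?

114

gen 0: AA
gen 1: BBBBBB
gen 2: BABABABABABA
gen 3: BABBBBABBBBABBBBABBBBABBBBABBB
gen 4: BABBBBABABABABBBBABABABABBBBABABABABBBBABABABABBBBABABABABBBBABABA
gen 5: BABBBBABABABABBBBABBBBABBBBABBBBABABABABBBBABBBBABBBBABBBB…BBABBBBABBBBABABABABBBBABBBBABBBBABBBBABABABABBBBABBBBABBB  (len 156)
gen 6: BABBBBABABABABBBBABBBBABBBBABBBBABABABABBBBABABABABBBBABAB…ABBBBABABABABBBBABBBBABBBBABBBBABABABABBBBABABABABBBBABABA  (len 354)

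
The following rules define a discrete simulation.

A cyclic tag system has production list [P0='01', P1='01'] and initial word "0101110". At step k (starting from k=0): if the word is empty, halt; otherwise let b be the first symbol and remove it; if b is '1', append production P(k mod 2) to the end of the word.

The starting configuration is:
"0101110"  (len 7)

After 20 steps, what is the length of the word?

[0] "0101110"  (len 7)
[1] "101110"  (len 6)
[2] "0111001"  (len 7)
[3] "111001"  (len 6)
[4] "1100101"  (len 7)
[5] "10010101"  (len 8)
[6] "001010101"  (len 9)
[7] "01010101"  (len 8)
[8] "1010101"  (len 7)
[9] "01010101"  (len 8)
[10] "1010101"  (len 7)
[11] "01010101"  (len 8)
[12] "1010101"  (len 7)
[13] "01010101"  (len 8)
[14] "1010101"  (len 7)
[15] "01010101"  (len 8)
[16] "1010101"  (len 7)
[17] "01010101"  (len 8)
[18] "1010101"  (len 7)
[19] "01010101"  (len 8)
[20] "1010101"  (len 7)

7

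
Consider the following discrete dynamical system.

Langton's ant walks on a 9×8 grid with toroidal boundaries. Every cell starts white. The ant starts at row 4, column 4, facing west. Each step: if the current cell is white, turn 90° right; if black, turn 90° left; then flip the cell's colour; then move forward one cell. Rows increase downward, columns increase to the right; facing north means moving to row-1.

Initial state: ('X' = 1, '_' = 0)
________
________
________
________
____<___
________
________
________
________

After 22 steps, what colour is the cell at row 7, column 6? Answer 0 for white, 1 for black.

k=0  ________
________
________
________
____<___
________
________
________
________
k=1  ________
________
________
____^___
____X___
________
________
________
________
k=2  ________
________
________
____X>__
____X___
________
________
________
________
k=3  ________
________
________
____XX__
____Xv__
________
________
________
________
k=4  ________
________
________
____XX__
____<X__
________
________
________
________
k=5  ________
________
________
____XX__
_____X__
____v___
________
________
________
k=6  ________
________
________
____XX__
_____X__
___<X___
________
________
________
k=7  ________
________
________
____XX__
___^_X__
___XX___
________
________
________
k=8  ________
________
________
____XX__
___X>X__
___XX___
________
________
________
k=9  ________
________
________
____XX__
___XXX__
___Xv___
________
________
________
k=10  ________
________
________
____XX__
___XXX__
___X_>__
________
________
________
k=11  ________
________
________
____XX__
___XXX__
___X_X__
_____v__
________
________
k=12  ________
________
________
____XX__
___XXX__
___X_X__
____<X__
________
________
k=13  ________
________
________
____XX__
___XXX__
___X^X__
____XX__
________
________
k=14  ________
________
________
____XX__
___XXX__
___XX>__
____XX__
________
________
k=15  ________
________
________
____XX__
___XX^__
___XX___
____XX__
________
________
k=16  ________
________
________
____XX__
___X<___
___XX___
____XX__
________
________
k=17  ________
________
________
____XX__
___X____
___Xv___
____XX__
________
________
k=18  ________
________
________
____XX__
___X____
___X_>__
____XX__
________
________
k=19  ________
________
________
____XX__
___X____
___X_X__
____Xv__
________
________
k=20  ________
________
________
____XX__
___X____
___X_X__
____X_>_
________
________
k=21  ________
________
________
____XX__
___X____
___X_X__
____X_X_
______v_
________
k=22  ________
________
________
____XX__
___X____
___X_X__
____X_X_
_____<X_
________

1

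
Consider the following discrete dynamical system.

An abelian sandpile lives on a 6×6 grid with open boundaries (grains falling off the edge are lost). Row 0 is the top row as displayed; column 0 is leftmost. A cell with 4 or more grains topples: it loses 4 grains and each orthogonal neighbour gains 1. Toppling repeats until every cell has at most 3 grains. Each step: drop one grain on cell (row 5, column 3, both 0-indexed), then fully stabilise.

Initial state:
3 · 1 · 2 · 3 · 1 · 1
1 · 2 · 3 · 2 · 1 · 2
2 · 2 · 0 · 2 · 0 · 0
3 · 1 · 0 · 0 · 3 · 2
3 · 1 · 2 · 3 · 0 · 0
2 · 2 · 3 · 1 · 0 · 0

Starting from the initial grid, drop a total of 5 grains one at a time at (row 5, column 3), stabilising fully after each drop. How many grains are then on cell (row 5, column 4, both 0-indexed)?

step 0: 3 · 1 · 2 · 3 · 1 · 1
1 · 2 · 3 · 2 · 1 · 2
2 · 2 · 0 · 2 · 0 · 0
3 · 1 · 0 · 0 · 3 · 2
3 · 1 · 2 · 3 · 0 · 0
2 · 2 · 3 · 1 · 0 · 0
step 1: 3 · 1 · 2 · 3 · 1 · 1
1 · 2 · 3 · 2 · 1 · 2
2 · 2 · 0 · 2 · 0 · 0
3 · 1 · 0 · 0 · 3 · 2
3 · 1 · 2 · 3 · 0 · 0
2 · 2 · 3 · 2 · 0 · 0
step 2: 3 · 1 · 2 · 3 · 1 · 1
1 · 2 · 3 · 2 · 1 · 2
2 · 2 · 0 · 2 · 0 · 0
3 · 1 · 0 · 0 · 3 · 2
3 · 1 · 2 · 3 · 0 · 0
2 · 2 · 3 · 3 · 0 · 0
step 3: 3 · 1 · 2 · 3 · 1 · 1
1 · 2 · 3 · 2 · 1 · 2
2 · 2 · 0 · 2 · 0 · 0
3 · 1 · 1 · 1 · 3 · 2
3 · 2 · 0 · 1 · 1 · 0
2 · 3 · 1 · 2 · 1 · 0
step 4: 3 · 1 · 2 · 3 · 1 · 1
1 · 2 · 3 · 2 · 1 · 2
2 · 2 · 0 · 2 · 0 · 0
3 · 1 · 1 · 1 · 3 · 2
3 · 2 · 0 · 1 · 1 · 0
2 · 3 · 1 · 3 · 1 · 0
step 5: 3 · 1 · 2 · 3 · 1 · 1
1 · 2 · 3 · 2 · 1 · 2
2 · 2 · 0 · 2 · 0 · 0
3 · 1 · 1 · 1 · 3 · 2
3 · 2 · 0 · 2 · 1 · 0
2 · 3 · 2 · 0 · 2 · 0

2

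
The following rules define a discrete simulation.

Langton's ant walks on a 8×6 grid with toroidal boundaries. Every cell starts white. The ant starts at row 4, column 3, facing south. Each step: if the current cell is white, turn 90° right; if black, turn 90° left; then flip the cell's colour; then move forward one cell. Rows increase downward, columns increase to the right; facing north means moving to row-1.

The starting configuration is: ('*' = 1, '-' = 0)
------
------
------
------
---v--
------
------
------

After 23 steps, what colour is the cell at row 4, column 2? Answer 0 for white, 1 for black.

1

k=0  ------
------
------
------
---v--
------
------
------
k=1  ------
------
------
------
--<*--
------
------
------
k=2  ------
------
------
--^---
--**--
------
------
------
k=3  ------
------
------
--*>--
--**--
------
------
------
k=4  ------
------
------
--**--
--*v--
------
------
------
k=5  ------
------
------
--**--
--*->-
------
------
------
k=6  ------
------
------
--**--
--*-*-
----v-
------
------
k=7  ------
------
------
--**--
--*-*-
---<*-
------
------
k=8  ------
------
------
--**--
--*^*-
---**-
------
------
k=9  ------
------
------
--**--
--**>-
---**-
------
------
k=10  ------
------
------
--**^-
--**--
---**-
------
------
k=11  ------
------
------
--***>
--**--
---**-
------
------
k=12  ------
------
------
--****
--**-v
---**-
------
------
k=13  ------
------
------
--****
--**<*
---**-
------
------
k=14  ------
------
------
--**^*
--****
---**-
------
------
k=15  ------
------
------
--*<-*
--****
---**-
------
------
k=16  ------
------
------
--*--*
--*v**
---**-
------
------
k=17  ------
------
------
--*--*
--*->*
---**-
------
------
k=18  ------
------
------
--*-^*
--*--*
---**-
------
------
k=19  ------
------
------
--*-*>
--*--*
---**-
------
------
k=20  ------
------
-----^
--*-*-
--*--*
---**-
------
------
k=21  ------
------
>----*
--*-*-
--*--*
---**-
------
------
k=22  ------
------
*----*
v-*-*-
--*--*
---**-
------
------
k=23  ------
------
*----*
*-*-*<
--*--*
---**-
------
------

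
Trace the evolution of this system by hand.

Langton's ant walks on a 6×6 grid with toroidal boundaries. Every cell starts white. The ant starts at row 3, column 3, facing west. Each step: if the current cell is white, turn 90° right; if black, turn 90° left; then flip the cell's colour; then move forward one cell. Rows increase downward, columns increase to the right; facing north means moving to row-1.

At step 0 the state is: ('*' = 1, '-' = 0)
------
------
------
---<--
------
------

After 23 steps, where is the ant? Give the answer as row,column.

5,4

t=0: ------
------
------
---<--
------
------
t=1: ------
------
---^--
---*--
------
------
t=2: ------
------
---*>-
---*--
------
------
t=3: ------
------
---**-
---*v-
------
------
t=4: ------
------
---**-
---<*-
------
------
t=5: ------
------
---**-
----*-
---v--
------
t=6: ------
------
---**-
----*-
--<*--
------
t=7: ------
------
---**-
--^-*-
--**--
------
t=8: ------
------
---**-
--*>*-
--**--
------
t=9: ------
------
---**-
--***-
--*v--
------
t=10: ------
------
---**-
--***-
--*->-
------
t=11: ------
------
---**-
--***-
--*-*-
----v-
t=12: ------
------
---**-
--***-
--*-*-
---<*-
t=13: ------
------
---**-
--***-
--*^*-
---**-
t=14: ------
------
---**-
--***-
--**>-
---**-
t=15: ------
------
---**-
--**^-
--**--
---**-
t=16: ------
------
---**-
--*<--
--**--
---**-
t=17: ------
------
---**-
--*---
--*v--
---**-
t=18: ------
------
---**-
--*---
--*->-
---**-
t=19: ------
------
---**-
--*---
--*-*-
---*v-
t=20: ------
------
---**-
--*---
--*-*-
---*->
t=21: -----v
------
---**-
--*---
--*-*-
---*-*
t=22: ----<*
------
---**-
--*---
--*-*-
---*-*
t=23: ----**
------
---**-
--*---
--*-*-
---*^*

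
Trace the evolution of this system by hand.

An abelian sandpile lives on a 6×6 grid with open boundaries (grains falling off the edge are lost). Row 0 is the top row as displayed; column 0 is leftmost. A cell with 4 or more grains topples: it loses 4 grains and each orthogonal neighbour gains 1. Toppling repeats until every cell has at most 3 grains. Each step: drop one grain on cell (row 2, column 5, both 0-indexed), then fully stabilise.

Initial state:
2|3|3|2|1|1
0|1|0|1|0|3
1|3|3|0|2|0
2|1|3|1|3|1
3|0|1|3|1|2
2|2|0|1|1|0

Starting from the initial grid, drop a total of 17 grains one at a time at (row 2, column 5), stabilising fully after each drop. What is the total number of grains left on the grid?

62

[0] 2|3|3|2|1|1
0|1|0|1|0|3
1|3|3|0|2|0
2|1|3|1|3|1
3|0|1|3|1|2
2|2|0|1|1|0
[1] 2|3|3|2|1|1
0|1|0|1|0|3
1|3|3|0|2|1
2|1|3|1|3|1
3|0|1|3|1|2
2|2|0|1|1|0
[2] 2|3|3|2|1|1
0|1|0|1|0|3
1|3|3|0|2|2
2|1|3|1|3|1
3|0|1|3|1|2
2|2|0|1|1|0
[3] 2|3|3|2|1|1
0|1|0|1|0|3
1|3|3|0|2|3
2|1|3|1|3|1
3|0|1|3|1|2
2|2|0|1|1|0
[4] 2|3|3|2|1|2
0|1|0|1|1|0
1|3|3|0|3|1
2|1|3|1|3|2
3|0|1|3|1|2
2|2|0|1|1|0
[5] 2|3|3|2|1|2
0|1|0|1|1|0
1|3|3|0|3|2
2|1|3|1|3|2
3|0|1|3|1|2
2|2|0|1|1|0
[6] 2|3|3|2|1|2
0|1|0|1|1|0
1|3|3|0|3|3
2|1|3|1|3|2
3|0|1|3|1|2
2|2|0|1|1|0
[7] 2|3|3|2|1|2
0|1|0|1|2|1
1|3|3|1|1|2
2|1|3|2|1|0
3|0|1|3|2|3
2|2|0|1|1|0
[8] 2|3|3|2|1|2
0|1|0|1|2|1
1|3|3|1|1|3
2|1|3|2|1|0
3|0|1|3|2|3
2|2|0|1|1|0
[9] 2|3|3|2|1|2
0|1|0|1|2|2
1|3|3|1|2|0
2|1|3|2|1|1
3|0|1|3|2|3
2|2|0|1|1|0
[10] 2|3|3|2|1|2
0|1|0|1|2|2
1|3|3|1|2|1
2|1|3|2|1|1
3|0|1|3|2|3
2|2|0|1|1|0
[11] 2|3|3|2|1|2
0|1|0|1|2|2
1|3|3|1|2|2
2|1|3|2|1|1
3|0|1|3|2|3
2|2|0|1|1|0
[12] 2|3|3|2|1|2
0|1|0|1|2|2
1|3|3|1|2|3
2|1|3|2|1|1
3|0|1|3|2|3
2|2|0|1|1|0
[13] 2|3|3|2|1|2
0|1|0|1|2|3
1|3|3|1|3|0
2|1|3|2|1|2
3|0|1|3|2|3
2|2|0|1|1|0
[14] 2|3|3|2|1|2
0|1|0|1|2|3
1|3|3|1|3|1
2|1|3|2|1|2
3|0|1|3|2|3
2|2|0|1|1|0
[15] 2|3|3|2|1|2
0|1|0|1|2|3
1|3|3|1|3|2
2|1|3|2|1|2
3|0|1|3|2|3
2|2|0|1|1|0
[16] 2|3|3|2|1|2
0|1|0|1|2|3
1|3|3|1|3|3
2|1|3|2|1|2
3|0|1|3|2|3
2|2|0|1|1|0
[17] 2|3|3|2|2|3
0|1|0|2|0|1
1|3|3|2|1|2
2|1|3|2|2|3
3|0|1|3|2|3
2|2|0|1|1|0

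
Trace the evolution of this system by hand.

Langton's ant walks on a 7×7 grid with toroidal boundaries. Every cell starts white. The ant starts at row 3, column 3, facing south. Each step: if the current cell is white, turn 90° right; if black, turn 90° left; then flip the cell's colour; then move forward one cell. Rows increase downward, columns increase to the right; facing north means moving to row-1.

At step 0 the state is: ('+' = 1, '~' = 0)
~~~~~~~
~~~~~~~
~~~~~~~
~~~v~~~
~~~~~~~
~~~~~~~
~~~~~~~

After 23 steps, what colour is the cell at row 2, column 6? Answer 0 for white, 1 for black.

gen 0: ~~~~~~~
~~~~~~~
~~~~~~~
~~~v~~~
~~~~~~~
~~~~~~~
~~~~~~~
gen 1: ~~~~~~~
~~~~~~~
~~~~~~~
~~<+~~~
~~~~~~~
~~~~~~~
~~~~~~~
gen 2: ~~~~~~~
~~~~~~~
~~^~~~~
~~++~~~
~~~~~~~
~~~~~~~
~~~~~~~
gen 3: ~~~~~~~
~~~~~~~
~~+>~~~
~~++~~~
~~~~~~~
~~~~~~~
~~~~~~~
gen 4: ~~~~~~~
~~~~~~~
~~++~~~
~~+v~~~
~~~~~~~
~~~~~~~
~~~~~~~
gen 5: ~~~~~~~
~~~~~~~
~~++~~~
~~+~>~~
~~~~~~~
~~~~~~~
~~~~~~~
gen 6: ~~~~~~~
~~~~~~~
~~++~~~
~~+~+~~
~~~~v~~
~~~~~~~
~~~~~~~
gen 7: ~~~~~~~
~~~~~~~
~~++~~~
~~+~+~~
~~~<+~~
~~~~~~~
~~~~~~~
gen 8: ~~~~~~~
~~~~~~~
~~++~~~
~~+^+~~
~~~++~~
~~~~~~~
~~~~~~~
gen 9: ~~~~~~~
~~~~~~~
~~++~~~
~~++>~~
~~~++~~
~~~~~~~
~~~~~~~
gen 10: ~~~~~~~
~~~~~~~
~~++^~~
~~++~~~
~~~++~~
~~~~~~~
~~~~~~~
gen 11: ~~~~~~~
~~~~~~~
~~+++>~
~~++~~~
~~~++~~
~~~~~~~
~~~~~~~
gen 12: ~~~~~~~
~~~~~~~
~~++++~
~~++~v~
~~~++~~
~~~~~~~
~~~~~~~
gen 13: ~~~~~~~
~~~~~~~
~~++++~
~~++<+~
~~~++~~
~~~~~~~
~~~~~~~
gen 14: ~~~~~~~
~~~~~~~
~~++^+~
~~++++~
~~~++~~
~~~~~~~
~~~~~~~
gen 15: ~~~~~~~
~~~~~~~
~~+<~+~
~~++++~
~~~++~~
~~~~~~~
~~~~~~~
gen 16: ~~~~~~~
~~~~~~~
~~+~~+~
~~+v++~
~~~++~~
~~~~~~~
~~~~~~~
gen 17: ~~~~~~~
~~~~~~~
~~+~~+~
~~+~>+~
~~~++~~
~~~~~~~
~~~~~~~
gen 18: ~~~~~~~
~~~~~~~
~~+~^+~
~~+~~+~
~~~++~~
~~~~~~~
~~~~~~~
gen 19: ~~~~~~~
~~~~~~~
~~+~+>~
~~+~~+~
~~~++~~
~~~~~~~
~~~~~~~
gen 20: ~~~~~~~
~~~~~^~
~~+~+~~
~~+~~+~
~~~++~~
~~~~~~~
~~~~~~~
gen 21: ~~~~~~~
~~~~~+>
~~+~+~~
~~+~~+~
~~~++~~
~~~~~~~
~~~~~~~
gen 22: ~~~~~~~
~~~~~++
~~+~+~v
~~+~~+~
~~~++~~
~~~~~~~
~~~~~~~
gen 23: ~~~~~~~
~~~~~++
~~+~+<+
~~+~~+~
~~~++~~
~~~~~~~
~~~~~~~

1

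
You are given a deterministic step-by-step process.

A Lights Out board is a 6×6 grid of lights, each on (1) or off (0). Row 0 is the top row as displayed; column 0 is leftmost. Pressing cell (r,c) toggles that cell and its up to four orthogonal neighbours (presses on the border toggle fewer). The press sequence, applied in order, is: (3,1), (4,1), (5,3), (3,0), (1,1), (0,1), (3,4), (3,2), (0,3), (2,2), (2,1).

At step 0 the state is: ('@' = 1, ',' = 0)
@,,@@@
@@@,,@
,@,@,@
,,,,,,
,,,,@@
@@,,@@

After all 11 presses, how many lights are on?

0) @,,@@@
@@@,,@
,@,@,@
,,,,,,
,,,,@@
@@,,@@
1) @,,@@@
@@@,,@
,,,@,@
@@@,,,
,@,,@@
@@,,@@
2) @,,@@@
@@@,,@
,,,@,@
@,@,,,
@,@,@@
@,,,@@
3) @,,@@@
@@@,,@
,,,@,@
@,@,,,
@,@@@@
@,@@,@
4) @,,@@@
@@@,,@
@,,@,@
,@@,,,
,,@@@@
@,@@,@
5) @@,@@@
,,,,,@
@@,@,@
,@@,,,
,,@@@@
@,@@,@
6) ,,@@@@
,@,,,@
@@,@,@
,@@,,,
,,@@@@
@,@@,@
7) ,,@@@@
,@,,,@
@@,@@@
,@@@@@
,,@@,@
@,@@,@
8) ,,@@@@
,@,,,@
@@@@@@
,,,,@@
,,,@,@
@,@@,@
9) ,,,,,@
,@,@,@
@@@@@@
,,,,@@
,,,@,@
@,@@,@
10) ,,,,,@
,@@@,@
@,,,@@
,,@,@@
,,,@,@
@,@@,@
11) ,,,,,@
,,@@,@
,@@,@@
,@@,@@
,,,@,@
@,@@,@

18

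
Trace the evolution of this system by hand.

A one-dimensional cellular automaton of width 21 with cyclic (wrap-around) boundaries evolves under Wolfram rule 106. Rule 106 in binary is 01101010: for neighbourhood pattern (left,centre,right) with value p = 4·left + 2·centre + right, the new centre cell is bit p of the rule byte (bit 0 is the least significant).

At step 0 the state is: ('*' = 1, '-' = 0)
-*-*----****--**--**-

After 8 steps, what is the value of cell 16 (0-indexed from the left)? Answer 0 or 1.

[0] -*-*----****--**--**-
[1] *-*----**--*-***-***-
[2] -*----***-*-**-***-**
[3] *----**-**-*****-****
[4] *---********---***---
[5] ---**------*--**-*--*
[6] --***-----*--****--*-
[7] -**-*----*--**--*-*--
[8] ****----*--***-*-*---

0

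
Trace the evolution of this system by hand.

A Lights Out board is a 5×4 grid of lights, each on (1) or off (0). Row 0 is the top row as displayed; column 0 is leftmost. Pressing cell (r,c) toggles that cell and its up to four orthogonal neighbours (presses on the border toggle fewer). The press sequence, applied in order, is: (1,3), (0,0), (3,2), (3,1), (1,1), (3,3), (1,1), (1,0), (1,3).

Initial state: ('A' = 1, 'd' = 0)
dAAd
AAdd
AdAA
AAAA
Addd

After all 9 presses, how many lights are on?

9

0) dAAd
AAdd
AdAA
AAAA
Addd
1) dAAA
AAAA
AdAd
AAAA
Addd
2) AdAA
dAAA
AdAd
AAAA
Addd
3) AdAA
dAAA
Addd
Addd
AdAd
4) AdAA
dAAA
AAdd
dAAd
AAAd
5) AAAA
AddA
Addd
dAAd
AAAd
6) AAAA
AddA
AddA
dAdA
AAAA
7) AdAA
dAAA
AAdA
dAdA
AAAA
8) ddAA
AdAA
dAdA
dAdA
AAAA
9) ddAd
Addd
dAdd
dAdA
AAAA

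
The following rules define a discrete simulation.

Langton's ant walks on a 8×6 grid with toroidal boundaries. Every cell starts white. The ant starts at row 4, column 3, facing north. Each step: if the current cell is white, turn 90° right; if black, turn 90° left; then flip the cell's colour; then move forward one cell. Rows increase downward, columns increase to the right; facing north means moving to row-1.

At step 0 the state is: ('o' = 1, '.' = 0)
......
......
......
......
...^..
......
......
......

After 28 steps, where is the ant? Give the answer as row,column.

6,1

[0] ......
......
......
......
...^..
......
......
......
[1] ......
......
......
......
...o>.
......
......
......
[2] ......
......
......
......
...oo.
....v.
......
......
[3] ......
......
......
......
...oo.
...<o.
......
......
[4] ......
......
......
......
...^o.
...oo.
......
......
[5] ......
......
......
......
..<.o.
...oo.
......
......
[6] ......
......
......
..^...
..o.o.
...oo.
......
......
[7] ......
......
......
..o>..
..o.o.
...oo.
......
......
[8] ......
......
......
..oo..
..ovo.
...oo.
......
......
[9] ......
......
......
..oo..
..<oo.
...oo.
......
......
[10] ......
......
......
..oo..
...oo.
..voo.
......
......
[11] ......
......
......
..oo..
...oo.
.<ooo.
......
......
[12] ......
......
......
..oo..
.^.oo.
.oooo.
......
......
[13] ......
......
......
..oo..
.o>oo.
.oooo.
......
......
[14] ......
......
......
..oo..
.oooo.
.ovoo.
......
......
[15] ......
......
......
..oo..
.oooo.
.o.>o.
......
......
[16] ......
......
......
..oo..
.oo^o.
.o..o.
......
......
[17] ......
......
......
..oo..
.o<.o.
.o..o.
......
......
[18] ......
......
......
..oo..
.o..o.
.ov.o.
......
......
[19] ......
......
......
..oo..
.o..o.
.<o.o.
......
......
[20] ......
......
......
..oo..
.o..o.
..o.o.
.v....
......
[21] ......
......
......
..oo..
.o..o.
..o.o.
<o....
......
[22] ......
......
......
..oo..
.o..o.
^.o.o.
oo....
......
[23] ......
......
......
..oo..
.o..o.
o>o.o.
oo....
......
[24] ......
......
......
..oo..
.o..o.
ooo.o.
ov....
......
[25] ......
......
......
..oo..
.o..o.
ooo.o.
o.>...
......
[26] ......
......
......
..oo..
.o..o.
ooo.o.
o.o...
..v...
[27] ......
......
......
..oo..
.o..o.
ooo.o.
o.o...
.<o...
[28] ......
......
......
..oo..
.o..o.
ooo.o.
o^o...
.oo...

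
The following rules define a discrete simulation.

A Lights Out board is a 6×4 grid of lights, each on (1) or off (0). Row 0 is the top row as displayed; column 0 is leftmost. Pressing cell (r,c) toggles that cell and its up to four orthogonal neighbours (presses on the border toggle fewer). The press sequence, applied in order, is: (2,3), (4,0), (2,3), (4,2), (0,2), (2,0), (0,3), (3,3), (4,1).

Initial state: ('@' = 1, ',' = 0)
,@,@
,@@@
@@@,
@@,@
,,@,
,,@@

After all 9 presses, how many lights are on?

[0] ,@,@
,@@@
@@@,
@@,@
,,@,
,,@@
[1] ,@,@
,@@,
@@,@
@@,,
,,@,
,,@@
[2] ,@,@
,@@,
@@,@
,@,,
@@@,
@,@@
[3] ,@,@
,@@@
@@@,
,@,@
@@@,
@,@@
[4] ,@,@
,@@@
@@@,
,@@@
@,,@
@,,@
[5] ,,@,
,@,@
@@@,
,@@@
@,,@
@,,@
[6] ,,@,
@@,@
,,@,
@@@@
@,,@
@,,@
[7] ,,,@
@@,,
,,@,
@@@@
@,,@
@,,@
[8] ,,,@
@@,,
,,@@
@@,,
@,,,
@,,@
[9] ,,,@
@@,,
,,@@
@,,,
,@@,
@@,@

11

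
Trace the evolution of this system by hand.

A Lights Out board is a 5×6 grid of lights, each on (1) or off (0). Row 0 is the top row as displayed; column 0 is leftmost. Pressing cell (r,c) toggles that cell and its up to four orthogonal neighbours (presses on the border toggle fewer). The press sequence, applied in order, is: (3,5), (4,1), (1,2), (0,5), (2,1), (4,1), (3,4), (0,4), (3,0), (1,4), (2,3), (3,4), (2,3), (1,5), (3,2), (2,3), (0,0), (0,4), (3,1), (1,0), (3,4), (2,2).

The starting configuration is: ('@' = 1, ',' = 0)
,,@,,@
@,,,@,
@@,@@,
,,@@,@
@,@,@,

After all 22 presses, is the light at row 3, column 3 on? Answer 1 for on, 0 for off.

[0] ,,@,,@
@,,,@,
@@,@@,
,,@@,@
@,@,@,
[1] ,,@,,@
@,,,@,
@@,@@@
,,@@@,
@,@,@@
[2] ,,@,,@
@,,,@,
@@,@@@
,@@@@,
,@,,@@
[3] ,,,,,@
@@@@@,
@@@@@@
,@@@@,
,@,,@@
[4] ,,,,@,
@@@@@@
@@@@@@
,@@@@,
,@,,@@
[5] ,,,,@,
@,@@@@
,,,@@@
,,@@@,
,@,,@@
[6] ,,,,@,
@,@@@@
,,,@@@
,@@@@,
@,@,@@
[7] ,,,,@,
@,@@@@
,,,@,@
,@@,,@
@,@,,@
[8] ,,,@,@
@,@@,@
,,,@,@
,@@,,@
@,@,,@
[9] ,,,@,@
@,@@,@
@,,@,@
@,@,,@
,,@,,@
[10] ,,,@@@
@,@,@,
@,,@@@
@,@,,@
,,@,,@
[11] ,,,@@@
@,@@@,
@,@,,@
@,@@,@
,,@,,@
[12] ,,,@@@
@,@@@,
@,@,@@
@,@,@,
,,@,@@
[13] ,,,@@@
@,@,@,
@,,@,@
@,@@@,
,,@,@@
[14] ,,,@@,
@,@,,@
@,,@,,
@,@@@,
,,@,@@
[15] ,,,@@,
@,@,,@
@,@@,,
@@,,@,
,,,,@@
[16] ,,,@@,
@,@@,@
@,,,@,
@@,@@,
,,,,@@
[17] @@,@@,
,,@@,@
@,,,@,
@@,@@,
,,,,@@
[18] @@,,,@
,,@@@@
@,,,@,
@@,@@,
,,,,@@
[19] @@,,,@
,,@@@@
@@,,@,
,,@@@,
,@,,@@
[20] ,@,,,@
@@@@@@
,@,,@,
,,@@@,
,@,,@@
[21] ,@,,,@
@@@@@@
,@,,,,
,,@,,@
,@,,,@
[22] ,@,,,@
@@,@@@
,,@@,,
,,,,,@
,@,,,@

0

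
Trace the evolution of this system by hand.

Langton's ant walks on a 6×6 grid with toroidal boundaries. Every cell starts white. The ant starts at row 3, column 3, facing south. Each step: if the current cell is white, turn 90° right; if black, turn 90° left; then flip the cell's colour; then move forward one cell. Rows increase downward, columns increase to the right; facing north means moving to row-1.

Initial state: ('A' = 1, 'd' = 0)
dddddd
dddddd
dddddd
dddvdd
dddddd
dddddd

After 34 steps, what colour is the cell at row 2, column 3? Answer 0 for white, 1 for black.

0

gen 0: dddddd
dddddd
dddddd
dddvdd
dddddd
dddddd
gen 1: dddddd
dddddd
dddddd
dd<Add
dddddd
dddddd
gen 2: dddddd
dddddd
dd^ddd
ddAAdd
dddddd
dddddd
gen 3: dddddd
dddddd
ddA>dd
ddAAdd
dddddd
dddddd
gen 4: dddddd
dddddd
ddAAdd
ddAvdd
dddddd
dddddd
gen 5: dddddd
dddddd
ddAAdd
ddAd>d
dddddd
dddddd
gen 6: dddddd
dddddd
ddAAdd
ddAdAd
ddddvd
dddddd
gen 7: dddddd
dddddd
ddAAdd
ddAdAd
ddd<Ad
dddddd
gen 8: dddddd
dddddd
ddAAdd
ddA^Ad
dddAAd
dddddd
gen 9: dddddd
dddddd
ddAAdd
ddAA>d
dddAAd
dddddd
gen 10: dddddd
dddddd
ddAA^d
ddAAdd
dddAAd
dddddd
gen 11: dddddd
dddddd
ddAAA>
ddAAdd
dddAAd
dddddd
gen 12: dddddd
dddddd
ddAAAA
ddAAdv
dddAAd
dddddd
gen 13: dddddd
dddddd
ddAAAA
ddAA<A
dddAAd
dddddd
gen 14: dddddd
dddddd
ddAA^A
ddAAAA
dddAAd
dddddd
gen 15: dddddd
dddddd
ddA<dA
ddAAAA
dddAAd
dddddd
gen 16: dddddd
dddddd
ddAddA
ddAvAA
dddAAd
dddddd
gen 17: dddddd
dddddd
ddAddA
ddAd>A
dddAAd
dddddd
gen 18: dddddd
dddddd
ddAd^A
ddAddA
dddAAd
dddddd
gen 19: dddddd
dddddd
ddAdA>
ddAddA
dddAAd
dddddd
gen 20: dddddd
ddddd^
ddAdAd
ddAddA
dddAAd
dddddd
gen 21: dddddd
>ddddA
ddAdAd
ddAddA
dddAAd
dddddd
gen 22: dddddd
AddddA
vdAdAd
ddAddA
dddAAd
dddddd
gen 23: dddddd
AddddA
AdAdA<
ddAddA
dddAAd
dddddd
gen 24: dddddd
Adddd^
AdAdAA
ddAddA
dddAAd
dddddd
gen 25: dddddd
Addd<d
AdAdAA
ddAddA
dddAAd
dddddd
gen 26: dddd^d
AdddAd
AdAdAA
ddAddA
dddAAd
dddddd
gen 27: ddddA>
AdddAd
AdAdAA
ddAddA
dddAAd
dddddd
gen 28: ddddAA
AdddAv
AdAdAA
ddAddA
dddAAd
dddddd
gen 29: ddddAA
Addd<A
AdAdAA
ddAddA
dddAAd
dddddd
gen 30: ddddAA
AddddA
AdAdvA
ddAddA
dddAAd
dddddd
gen 31: ddddAA
AddddA
AdAdd>
ddAddA
dddAAd
dddddd
gen 32: ddddAA
Adddd^
AdAddd
ddAddA
dddAAd
dddddd
gen 33: ddddAA
Addd<d
AdAddd
ddAddA
dddAAd
dddddd
gen 34: dddd^A
AdddAd
AdAddd
ddAddA
dddAAd
dddddd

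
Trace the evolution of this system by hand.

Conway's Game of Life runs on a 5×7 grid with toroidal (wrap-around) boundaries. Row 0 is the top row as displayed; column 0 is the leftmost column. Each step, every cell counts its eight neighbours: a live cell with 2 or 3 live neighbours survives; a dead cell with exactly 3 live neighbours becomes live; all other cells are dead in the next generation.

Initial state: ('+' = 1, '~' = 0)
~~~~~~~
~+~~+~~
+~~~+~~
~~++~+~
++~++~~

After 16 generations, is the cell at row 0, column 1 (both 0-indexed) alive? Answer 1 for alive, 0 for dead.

0) ~~~~~~~
~+~~+~~
+~~~+~~
~~++~+~
++~++~~
1) +++++~~
~~~~~~~
~++~++~
+~+~~++
~+~++~~
2) ++~~+~~
+~~~~+~
++++++~
+~~~~~+
~~~~~~~
3) ++~~~~+
~~~~~+~
~~++++~
+~+++++
~+~~~~+
4) ~+~~~++
++++~+~
~++~~~~
+~~~~~~
~~~++~~
5) ~+~~~++
~~~+++~
~~~+~~+
~+++~~~
+~~~+++
6) ~~~+~~~
+~++~~~
~~~~~+~
~+++~~~
~~~++~~
7) ~~~~~~~
~~+++~~
~~~~+~~
~~++~~~
~~~~+~~
8) ~~~~+~~
~~~++~~
~~~~+~~
~~~++~~
~~~+~~~
9) ~~~~+~~
~~~+++~
~~~~~+~
~~~++~~
~~~+~~~
10) ~~~~~+~
~~~+~+~
~~~~~+~
~~~++~~
~~~+~~~
11) ~~~~~~~
~~~~~++
~~~+~+~
~~~++~~
~~~+~~~
12) ~~~~~~~
~~~~+++
~~~+~++
~~++~~~
~~~++~~
13) ~~~+~~~
~~~~+~+
~~++~~+
~~+~~+~
~~+++~~
14) ~~+~~+~
~~+~++~
~~+++~+
~+~~~+~
~~+~+~~
15) ~++~~+~
~++~~~+
~++~~~+
~+~~~+~
~+++++~
16) ~~~~~++
~~~+~++
~~~~~++
~~~~~++
+~~+~++

0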